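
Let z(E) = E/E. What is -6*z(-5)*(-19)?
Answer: 114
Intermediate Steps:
z(E) = 1
-6*z(-5)*(-19) = -6*1*(-19) = -6*(-19) = 114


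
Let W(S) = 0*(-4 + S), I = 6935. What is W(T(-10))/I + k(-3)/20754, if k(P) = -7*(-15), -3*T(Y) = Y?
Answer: 35/6918 ≈ 0.0050593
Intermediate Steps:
T(Y) = -Y/3
k(P) = 105
W(S) = 0
W(T(-10))/I + k(-3)/20754 = 0/6935 + 105/20754 = 0*(1/6935) + 105*(1/20754) = 0 + 35/6918 = 35/6918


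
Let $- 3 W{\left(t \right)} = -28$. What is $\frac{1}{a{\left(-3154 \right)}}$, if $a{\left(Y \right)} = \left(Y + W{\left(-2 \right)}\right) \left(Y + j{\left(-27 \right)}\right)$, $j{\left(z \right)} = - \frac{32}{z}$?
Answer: $\frac{81}{803078684} \approx 1.0086 \cdot 10^{-7}$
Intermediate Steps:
$W{\left(t \right)} = \frac{28}{3}$ ($W{\left(t \right)} = \left(- \frac{1}{3}\right) \left(-28\right) = \frac{28}{3}$)
$a{\left(Y \right)} = \left(\frac{28}{3} + Y\right) \left(\frac{32}{27} + Y\right)$ ($a{\left(Y \right)} = \left(Y + \frac{28}{3}\right) \left(Y - \frac{32}{-27}\right) = \left(\frac{28}{3} + Y\right) \left(Y - - \frac{32}{27}\right) = \left(\frac{28}{3} + Y\right) \left(Y + \frac{32}{27}\right) = \left(\frac{28}{3} + Y\right) \left(\frac{32}{27} + Y\right)$)
$\frac{1}{a{\left(-3154 \right)}} = \frac{1}{\frac{896}{81} + \left(-3154\right)^{2} + \frac{284}{27} \left(-3154\right)} = \frac{1}{\frac{896}{81} + 9947716 - \frac{895736}{27}} = \frac{1}{\frac{803078684}{81}} = \frac{81}{803078684}$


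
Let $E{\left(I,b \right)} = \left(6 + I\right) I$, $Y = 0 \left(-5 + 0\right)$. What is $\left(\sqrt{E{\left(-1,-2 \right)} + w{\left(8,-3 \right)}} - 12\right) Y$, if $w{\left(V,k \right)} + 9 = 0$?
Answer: $0$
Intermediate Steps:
$w{\left(V,k \right)} = -9$ ($w{\left(V,k \right)} = -9 + 0 = -9$)
$Y = 0$ ($Y = 0 \left(-5\right) = 0$)
$E{\left(I,b \right)} = I \left(6 + I\right)$
$\left(\sqrt{E{\left(-1,-2 \right)} + w{\left(8,-3 \right)}} - 12\right) Y = \left(\sqrt{- (6 - 1) - 9} - 12\right) 0 = \left(\sqrt{\left(-1\right) 5 - 9} - 12\right) 0 = \left(\sqrt{-5 - 9} - 12\right) 0 = \left(\sqrt{-14} - 12\right) 0 = \left(i \sqrt{14} - 12\right) 0 = \left(-12 + i \sqrt{14}\right) 0 = 0$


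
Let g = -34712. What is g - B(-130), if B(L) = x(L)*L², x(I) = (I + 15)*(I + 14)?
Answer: -225480712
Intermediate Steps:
x(I) = (14 + I)*(15 + I) (x(I) = (15 + I)*(14 + I) = (14 + I)*(15 + I))
B(L) = L²*(210 + L² + 29*L) (B(L) = (210 + L² + 29*L)*L² = L²*(210 + L² + 29*L))
g - B(-130) = -34712 - (-130)²*(210 + (-130)² + 29*(-130)) = -34712 - 16900*(210 + 16900 - 3770) = -34712 - 16900*13340 = -34712 - 1*225446000 = -34712 - 225446000 = -225480712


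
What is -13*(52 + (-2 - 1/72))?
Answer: -46787/72 ≈ -649.82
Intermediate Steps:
-13*(52 + (-2 - 1/72)) = -13*(52 - 145/72) = -13*3599/72 = -46787/72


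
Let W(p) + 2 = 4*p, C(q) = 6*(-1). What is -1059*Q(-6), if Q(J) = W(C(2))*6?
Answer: 165204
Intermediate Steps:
C(q) = -6
W(p) = -2 + 4*p
Q(J) = -156 (Q(J) = (-2 + 4*(-6))*6 = (-2 - 24)*6 = -26*6 = -156)
-1059*Q(-6) = -1059*(-156) = 165204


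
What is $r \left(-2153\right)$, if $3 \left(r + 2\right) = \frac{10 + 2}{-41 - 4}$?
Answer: $\frac{202382}{45} \approx 4497.4$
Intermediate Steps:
$r = - \frac{94}{45}$ ($r = -2 + \frac{\left(10 + 2\right) \frac{1}{-41 - 4}}{3} = -2 + \frac{12 \frac{1}{-45}}{3} = -2 + \frac{12 \left(- \frac{1}{45}\right)}{3} = -2 + \frac{1}{3} \left(- \frac{4}{15}\right) = -2 - \frac{4}{45} = - \frac{94}{45} \approx -2.0889$)
$r \left(-2153\right) = \left(- \frac{94}{45}\right) \left(-2153\right) = \frac{202382}{45}$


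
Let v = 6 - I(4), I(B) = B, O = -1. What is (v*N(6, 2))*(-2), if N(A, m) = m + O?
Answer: -4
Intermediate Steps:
N(A, m) = -1 + m (N(A, m) = m - 1 = -1 + m)
v = 2 (v = 6 - 1*4 = 6 - 4 = 2)
(v*N(6, 2))*(-2) = (2*(-1 + 2))*(-2) = (2*1)*(-2) = 2*(-2) = -4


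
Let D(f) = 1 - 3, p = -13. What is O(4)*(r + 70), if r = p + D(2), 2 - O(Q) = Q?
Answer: -110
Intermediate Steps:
O(Q) = 2 - Q
D(f) = -2
r = -15 (r = -13 - 2 = -15)
O(4)*(r + 70) = (2 - 1*4)*(-15 + 70) = (2 - 4)*55 = -2*55 = -110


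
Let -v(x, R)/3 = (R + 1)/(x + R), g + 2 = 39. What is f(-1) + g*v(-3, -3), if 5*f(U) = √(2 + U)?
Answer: -184/5 ≈ -36.800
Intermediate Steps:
g = 37 (g = -2 + 39 = 37)
v(x, R) = -3*(1 + R)/(R + x) (v(x, R) = -3*(R + 1)/(x + R) = -3*(1 + R)/(R + x))
f(U) = √(2 + U)/5
f(-1) + g*v(-3, -3) = √(2 - 1)/5 + 37*(3*(-1 - 1*(-3))/(-3 - 3)) = √1/5 + 37*(3*(-1 + 3)/(-6)) = (⅕)*1 + 37*(3*(-⅙)*2) = ⅕ + 37*(-1) = ⅕ - 37 = -184/5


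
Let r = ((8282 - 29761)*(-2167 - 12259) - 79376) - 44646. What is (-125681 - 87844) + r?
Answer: 309518507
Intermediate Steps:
r = 309732032 (r = (-21479*(-14426) - 79376) - 44646 = (309856054 - 79376) - 44646 = 309776678 - 44646 = 309732032)
(-125681 - 87844) + r = (-125681 - 87844) + 309732032 = -213525 + 309732032 = 309518507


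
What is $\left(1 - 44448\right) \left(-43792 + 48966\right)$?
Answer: $-229968778$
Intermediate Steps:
$\left(1 - 44448\right) \left(-43792 + 48966\right) = \left(-44447\right) 5174 = -229968778$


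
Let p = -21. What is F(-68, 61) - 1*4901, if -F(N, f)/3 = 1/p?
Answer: -34306/7 ≈ -4900.9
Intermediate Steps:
F(N, f) = 1/7 (F(N, f) = -3/(-21) = -3*(-1/21) = 1/7)
F(-68, 61) - 1*4901 = 1/7 - 1*4901 = 1/7 - 4901 = -34306/7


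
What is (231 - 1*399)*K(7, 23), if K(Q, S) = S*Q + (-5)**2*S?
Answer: -123648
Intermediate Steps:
K(Q, S) = 25*S + Q*S (K(Q, S) = Q*S + 25*S = 25*S + Q*S)
(231 - 1*399)*K(7, 23) = (231 - 1*399)*(23*(25 + 7)) = (231 - 399)*(23*32) = -168*736 = -123648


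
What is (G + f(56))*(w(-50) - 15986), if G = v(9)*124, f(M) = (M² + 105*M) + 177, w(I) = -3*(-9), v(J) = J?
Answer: -164521331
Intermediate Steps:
w(I) = 27
f(M) = 177 + M² + 105*M
G = 1116 (G = 9*124 = 1116)
(G + f(56))*(w(-50) - 15986) = (1116 + (177 + 56² + 105*56))*(27 - 15986) = (1116 + (177 + 3136 + 5880))*(-15959) = (1116 + 9193)*(-15959) = 10309*(-15959) = -164521331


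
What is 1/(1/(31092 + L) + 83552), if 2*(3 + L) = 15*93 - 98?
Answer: 63475/5303463202 ≈ 1.1969e-5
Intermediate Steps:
L = 1291/2 (L = -3 + (15*93 - 98)/2 = -3 + (1395 - 98)/2 = -3 + (1/2)*1297 = -3 + 1297/2 = 1291/2 ≈ 645.50)
1/(1/(31092 + L) + 83552) = 1/(1/(31092 + 1291/2) + 83552) = 1/(1/(63475/2) + 83552) = 1/(2/63475 + 83552) = 1/(5303463202/63475) = 63475/5303463202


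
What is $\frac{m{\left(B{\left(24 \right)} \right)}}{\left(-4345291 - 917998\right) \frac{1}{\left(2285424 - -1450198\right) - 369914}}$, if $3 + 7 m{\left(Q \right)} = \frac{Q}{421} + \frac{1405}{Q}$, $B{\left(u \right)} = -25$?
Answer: $\frac{419841781628}{77554563415} \approx 5.4135$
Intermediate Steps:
$m{\left(Q \right)} = - \frac{3}{7} + \frac{Q}{2947} + \frac{1405}{7 Q}$ ($m{\left(Q \right)} = - \frac{3}{7} + \frac{\frac{Q}{421} + \frac{1405}{Q}}{7} = - \frac{3}{7} + \frac{\frac{1405}{Q} + \frac{Q}{421}}{7} = - \frac{3}{7} + \left(\frac{Q}{2947} + \frac{1405}{7 Q}\right) = - \frac{3}{7} + \frac{Q}{2947} + \frac{1405}{7 Q}$)
$\frac{m{\left(B{\left(24 \right)} \right)}}{\left(-4345291 - 917998\right) \frac{1}{\left(2285424 - -1450198\right) - 369914}} = \frac{\frac{1}{2947} \frac{1}{-25} \left(591505 - 25 \left(-1263 - 25\right)\right)}{\left(-4345291 - 917998\right) \frac{1}{\left(2285424 - -1450198\right) - 369914}} = \frac{\frac{1}{2947} \left(- \frac{1}{25}\right) \left(591505 - -32200\right)}{\left(-5263289\right) \frac{1}{\left(2285424 + 1450198\right) - 369914}} = \frac{\frac{1}{2947} \left(- \frac{1}{25}\right) \left(591505 + 32200\right)}{\left(-5263289\right) \frac{1}{3735622 - 369914}} = \frac{\frac{1}{2947} \left(- \frac{1}{25}\right) 623705}{\left(-5263289\right) \frac{1}{3365708}} = - \frac{124741}{14735 \left(\left(-5263289\right) \frac{1}{3365708}\right)} = - \frac{124741}{14735 \left(- \frac{5263289}{3365708}\right)} = \left(- \frac{124741}{14735}\right) \left(- \frac{3365708}{5263289}\right) = \frac{419841781628}{77554563415}$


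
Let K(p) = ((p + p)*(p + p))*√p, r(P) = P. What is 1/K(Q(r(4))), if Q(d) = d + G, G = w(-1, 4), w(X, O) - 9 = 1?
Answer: √14/10976 ≈ 0.00034089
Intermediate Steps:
w(X, O) = 10 (w(X, O) = 9 + 1 = 10)
G = 10
Q(d) = 10 + d (Q(d) = d + 10 = 10 + d)
K(p) = 4*p^(5/2) (K(p) = ((2*p)*(2*p))*√p = (4*p²)*√p = 4*p^(5/2))
1/K(Q(r(4))) = 1/(4*(10 + 4)^(5/2)) = 1/(4*14^(5/2)) = 1/(4*(196*√14)) = 1/(784*√14) = √14/10976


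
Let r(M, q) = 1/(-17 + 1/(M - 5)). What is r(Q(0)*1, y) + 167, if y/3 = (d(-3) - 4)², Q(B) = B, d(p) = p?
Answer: 14357/86 ≈ 166.94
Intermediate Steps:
y = 147 (y = 3*(-3 - 4)² = 3*(-7)² = 3*49 = 147)
r(M, q) = 1/(-17 + 1/(-5 + M))
r(Q(0)*1, y) + 167 = (5 - 0)/(-86 + 17*(0*1)) + 167 = (5 - 1*0)/(-86 + 17*0) + 167 = (5 + 0)/(-86 + 0) + 167 = 5/(-86) + 167 = -1/86*5 + 167 = -5/86 + 167 = 14357/86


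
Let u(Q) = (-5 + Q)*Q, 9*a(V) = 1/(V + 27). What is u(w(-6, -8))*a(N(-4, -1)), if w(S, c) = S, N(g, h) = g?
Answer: 22/69 ≈ 0.31884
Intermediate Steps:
a(V) = 1/(9*(27 + V)) (a(V) = 1/(9*(V + 27)) = 1/(9*(27 + V)))
u(Q) = Q*(-5 + Q)
u(w(-6, -8))*a(N(-4, -1)) = (-6*(-5 - 6))*(1/(9*(27 - 4))) = (-6*(-11))*((⅑)/23) = 66*((⅑)*(1/23)) = 66*(1/207) = 22/69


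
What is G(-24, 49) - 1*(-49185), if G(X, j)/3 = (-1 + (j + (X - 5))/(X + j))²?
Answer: 1229628/25 ≈ 49185.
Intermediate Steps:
G(X, j) = 3*(-1 + (-5 + X + j)/(X + j))² (G(X, j) = 3*(-1 + (j + (X - 5))/(X + j))² = 3*(-1 + (j + (-5 + X))/(X + j))² = 3*(-1 + (-5 + X + j)/(X + j))²)
G(-24, 49) - 1*(-49185) = 75/(-24 + 49)² - 1*(-49185) = 75/25² + 49185 = 75*(1/625) + 49185 = 3/25 + 49185 = 1229628/25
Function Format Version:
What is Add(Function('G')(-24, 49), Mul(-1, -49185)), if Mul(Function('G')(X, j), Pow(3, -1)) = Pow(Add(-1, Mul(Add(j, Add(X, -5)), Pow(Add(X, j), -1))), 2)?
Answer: Rational(1229628, 25) ≈ 49185.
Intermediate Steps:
Function('G')(X, j) = Mul(3, Pow(Add(-1, Mul(Pow(Add(X, j), -1), Add(-5, X, j))), 2)) (Function('G')(X, j) = Mul(3, Pow(Add(-1, Mul(Add(j, Add(X, -5)), Pow(Add(X, j), -1))), 2)) = Mul(3, Pow(Add(-1, Mul(Add(j, Add(-5, X)), Pow(Add(X, j), -1))), 2)) = Mul(3, Pow(Add(-1, Mul(Add(-5, X, j), Pow(Add(X, j), -1))), 2)) = Mul(3, Pow(Add(-1, Mul(Pow(Add(X, j), -1), Add(-5, X, j))), 2)))
Add(Function('G')(-24, 49), Mul(-1, -49185)) = Add(Mul(75, Pow(Add(-24, 49), -2)), Mul(-1, -49185)) = Add(Mul(75, Pow(25, -2)), 49185) = Add(Mul(75, Rational(1, 625)), 49185) = Add(Rational(3, 25), 49185) = Rational(1229628, 25)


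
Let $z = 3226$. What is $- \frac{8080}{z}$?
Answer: $- \frac{4040}{1613} \approx -2.5047$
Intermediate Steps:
$- \frac{8080}{z} = - \frac{8080}{3226} = \left(-8080\right) \frac{1}{3226} = - \frac{4040}{1613}$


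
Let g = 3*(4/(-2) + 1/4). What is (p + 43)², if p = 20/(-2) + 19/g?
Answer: 380689/441 ≈ 863.24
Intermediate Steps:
g = -21/4 (g = 3*(4*(-½) + 1*(¼)) = 3*(-2 + ¼) = 3*(-7/4) = -21/4 ≈ -5.2500)
p = -286/21 (p = 20/(-2) + 19/(-21/4) = 20*(-½) + 19*(-4/21) = -10 - 76/21 = -286/21 ≈ -13.619)
(p + 43)² = (-286/21 + 43)² = (617/21)² = 380689/441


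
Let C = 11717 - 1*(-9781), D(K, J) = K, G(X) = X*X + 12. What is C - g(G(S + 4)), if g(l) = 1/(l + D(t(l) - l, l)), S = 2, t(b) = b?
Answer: 1031903/48 ≈ 21498.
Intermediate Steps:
G(X) = 12 + X² (G(X) = X² + 12 = 12 + X²)
C = 21498 (C = 11717 + 9781 = 21498)
g(l) = 1/l (g(l) = 1/(l + (l - l)) = 1/(l + 0) = 1/l)
C - g(G(S + 4)) = 21498 - 1/(12 + (2 + 4)²) = 21498 - 1/(12 + 6²) = 21498 - 1/(12 + 36) = 21498 - 1/48 = 1031903/48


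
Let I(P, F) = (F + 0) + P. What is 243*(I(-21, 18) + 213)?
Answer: 51030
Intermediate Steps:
I(P, F) = F + P
243*(I(-21, 18) + 213) = 243*((18 - 21) + 213) = 243*(-3 + 213) = 243*210 = 51030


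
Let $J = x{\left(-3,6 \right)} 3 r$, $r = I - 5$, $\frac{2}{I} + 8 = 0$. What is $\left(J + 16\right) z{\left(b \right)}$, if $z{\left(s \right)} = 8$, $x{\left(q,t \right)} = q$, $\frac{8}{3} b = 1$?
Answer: $506$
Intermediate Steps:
$I = - \frac{1}{4}$ ($I = \frac{2}{-8 + 0} = \frac{2}{-8} = 2 \left(- \frac{1}{8}\right) = - \frac{1}{4} \approx -0.25$)
$b = \frac{3}{8}$ ($b = \frac{3}{8} \cdot 1 = \frac{3}{8} \approx 0.375$)
$r = - \frac{21}{4}$ ($r = - \frac{1}{4} - 5 = - \frac{21}{4} \approx -5.25$)
$J = \frac{189}{4}$ ($J = \left(-3\right) 3 \left(- \frac{21}{4}\right) = \left(-9\right) \left(- \frac{21}{4}\right) = \frac{189}{4} \approx 47.25$)
$\left(J + 16\right) z{\left(b \right)} = \left(\frac{189}{4} + 16\right) 8 = \frac{253}{4} \cdot 8 = 506$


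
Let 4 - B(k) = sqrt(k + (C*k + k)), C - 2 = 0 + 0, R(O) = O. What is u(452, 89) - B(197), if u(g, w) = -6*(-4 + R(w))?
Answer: -514 + 2*sqrt(197) ≈ -485.93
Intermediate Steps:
C = 2 (C = 2 + (0 + 0) = 2 + 0 = 2)
u(g, w) = 24 - 6*w (u(g, w) = -6*(-4 + w) = 24 - 6*w)
B(k) = 4 - 2*sqrt(k) (B(k) = 4 - sqrt(k + (2*k + k)) = 4 - sqrt(k + 3*k) = 4 - sqrt(4*k) = 4 - 2*sqrt(k))
u(452, 89) - B(197) = (24 - 6*89) - (4 - 2*sqrt(197)) = (24 - 534) + (-4 + 2*sqrt(197)) = -510 + (-4 + 2*sqrt(197)) = -514 + 2*sqrt(197)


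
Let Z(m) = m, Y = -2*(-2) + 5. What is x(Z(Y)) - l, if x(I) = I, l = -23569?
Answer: 23578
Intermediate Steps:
Y = 9 (Y = 4 + 5 = 9)
x(Z(Y)) - l = 9 - 1*(-23569) = 9 + 23569 = 23578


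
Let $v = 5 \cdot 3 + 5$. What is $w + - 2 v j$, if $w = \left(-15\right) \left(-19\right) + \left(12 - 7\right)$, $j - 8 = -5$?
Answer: $170$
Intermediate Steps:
$j = 3$ ($j = 8 - 5 = 3$)
$v = 20$ ($v = 15 + 5 = 20$)
$w = 290$ ($w = 285 + \left(12 - 7\right) = 285 + 5 = 290$)
$w + - 2 v j = 290 + \left(-2\right) 20 \cdot 3 = 290 - 120 = 170$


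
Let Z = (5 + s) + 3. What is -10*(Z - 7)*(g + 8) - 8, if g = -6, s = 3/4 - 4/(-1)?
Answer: -123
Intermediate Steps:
s = 19/4 (s = 3*(¼) - 4*(-1) = ¾ + 4 = 19/4 ≈ 4.7500)
Z = 51/4 (Z = (5 + 19/4) + 3 = 39/4 + 3 = 51/4 ≈ 12.750)
-10*(Z - 7)*(g + 8) - 8 = -10*(51/4 - 7)*(-6 + 8) - 8 = -115*2/2 - 8 = -10*23/2 - 8 = -115 - 8 = -123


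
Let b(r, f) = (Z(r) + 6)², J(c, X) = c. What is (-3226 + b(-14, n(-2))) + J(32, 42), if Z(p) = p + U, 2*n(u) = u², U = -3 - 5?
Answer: -2938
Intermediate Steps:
U = -8
n(u) = u²/2
Z(p) = -8 + p (Z(p) = p - 8 = -8 + p)
b(r, f) = (-2 + r)² (b(r, f) = ((-8 + r) + 6)² = (-2 + r)²)
(-3226 + b(-14, n(-2))) + J(32, 42) = (-3226 + (-2 - 14)²) + 32 = (-3226 + (-16)²) + 32 = (-3226 + 256) + 32 = -2970 + 32 = -2938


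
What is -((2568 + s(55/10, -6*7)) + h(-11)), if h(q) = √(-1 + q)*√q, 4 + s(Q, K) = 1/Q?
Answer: -28206/11 + 2*√33 ≈ -2552.7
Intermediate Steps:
s(Q, K) = -4 + 1/Q
h(q) = √q*√(-1 + q)
-((2568 + s(55/10, -6*7)) + h(-11)) = -((2568 + (-4 + 1/(55/10))) + √(-11)*√(-1 - 11)) = -((2568 + (-4 + 1/(55*(⅒)))) + (I*√11)*√(-12)) = -((2568 + (-4 + 1/(11/2))) + (I*√11)*(2*I*√3)) = -((2568 + (-4 + 2/11)) - 2*√33) = -((2568 - 42/11) - 2*√33) = -(28206/11 - 2*√33) = -28206/11 + 2*√33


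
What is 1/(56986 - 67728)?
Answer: -1/10742 ≈ -9.3093e-5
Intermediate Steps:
1/(56986 - 67728) = 1/(-10742) = -1/10742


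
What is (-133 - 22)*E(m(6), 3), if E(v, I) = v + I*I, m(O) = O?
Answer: -2325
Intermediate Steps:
E(v, I) = v + I²
(-133 - 22)*E(m(6), 3) = (-133 - 22)*(6 + 3²) = -155*(6 + 9) = -155*15 = -2325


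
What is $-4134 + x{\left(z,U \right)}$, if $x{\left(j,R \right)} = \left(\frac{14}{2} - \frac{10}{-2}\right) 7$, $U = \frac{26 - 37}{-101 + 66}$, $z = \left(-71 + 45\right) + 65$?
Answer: $-4050$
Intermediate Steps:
$z = 39$ ($z = -26 + 65 = 39$)
$U = \frac{11}{35}$ ($U = - \frac{11}{-35} = \left(-11\right) \left(- \frac{1}{35}\right) = \frac{11}{35} \approx 0.31429$)
$x{\left(j,R \right)} = 84$ ($x{\left(j,R \right)} = \left(14 \cdot \frac{1}{2} - -5\right) 7 = \left(7 + 5\right) 7 = 12 \cdot 7 = 84$)
$-4134 + x{\left(z,U \right)} = -4134 + 84 = -4050$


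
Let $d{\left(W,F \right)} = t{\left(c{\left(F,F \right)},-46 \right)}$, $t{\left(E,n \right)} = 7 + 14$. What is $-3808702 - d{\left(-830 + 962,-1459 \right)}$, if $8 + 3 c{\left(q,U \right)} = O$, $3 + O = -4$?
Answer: $-3808723$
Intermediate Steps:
$O = -7$ ($O = -3 - 4 = -7$)
$c{\left(q,U \right)} = -5$ ($c{\left(q,U \right)} = - \frac{8}{3} + \frac{1}{3} \left(-7\right) = - \frac{8}{3} - \frac{7}{3} = -5$)
$t{\left(E,n \right)} = 21$
$d{\left(W,F \right)} = 21$
$-3808702 - d{\left(-830 + 962,-1459 \right)} = -3808702 - 21 = -3808723$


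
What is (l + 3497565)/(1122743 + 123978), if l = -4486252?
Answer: -141241/178103 ≈ -0.79303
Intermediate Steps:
(l + 3497565)/(1122743 + 123978) = (-4486252 + 3497565)/(1122743 + 123978) = -988687/1246721 = -988687*1/1246721 = -141241/178103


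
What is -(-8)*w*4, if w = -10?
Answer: -320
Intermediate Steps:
-(-8)*w*4 = -(-8)*(-10)*4 = -8*10*4 = -80*4 = -320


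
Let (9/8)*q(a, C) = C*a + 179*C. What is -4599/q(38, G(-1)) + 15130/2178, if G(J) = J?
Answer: 8315377/270072 ≈ 30.789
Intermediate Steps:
q(a, C) = 1432*C/9 + 8*C*a/9 (q(a, C) = 8*(C*a + 179*C)/9 = 8*(179*C + C*a)/9 = 1432*C/9 + 8*C*a/9)
-4599/q(38, G(-1)) + 15130/2178 = -4599*(-9/(8*(179 + 38))) + 15130/2178 = -4599/((8/9)*(-1)*217) + 15130*(1/2178) = -4599/(-1736/9) + 7565/1089 = -4599*(-9/1736) + 7565/1089 = 5913/248 + 7565/1089 = 8315377/270072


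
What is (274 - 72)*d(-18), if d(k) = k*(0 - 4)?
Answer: 14544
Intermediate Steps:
d(k) = -4*k (d(k) = k*(-4) = -4*k)
(274 - 72)*d(-18) = (274 - 72)*(-4*(-18)) = 202*72 = 14544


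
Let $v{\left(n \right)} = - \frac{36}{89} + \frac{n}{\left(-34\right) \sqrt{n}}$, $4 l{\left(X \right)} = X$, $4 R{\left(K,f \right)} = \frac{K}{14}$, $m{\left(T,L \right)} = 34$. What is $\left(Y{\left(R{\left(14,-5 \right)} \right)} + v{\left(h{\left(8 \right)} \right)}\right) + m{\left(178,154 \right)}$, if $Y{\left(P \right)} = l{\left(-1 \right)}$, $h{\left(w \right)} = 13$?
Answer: $\frac{11871}{356} - \frac{\sqrt{13}}{34} \approx 33.239$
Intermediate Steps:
$R{\left(K,f \right)} = \frac{K}{56}$ ($R{\left(K,f \right)} = \frac{K \frac{1}{14}}{4} = \frac{\frac{1}{14} K}{4} = \frac{K}{56}$)
$l{\left(X \right)} = \frac{X}{4}$
$Y{\left(P \right)} = - \frac{1}{4}$ ($Y{\left(P \right)} = \frac{1}{4} \left(-1\right) = - \frac{1}{4}$)
$v{\left(n \right)} = - \frac{36}{89} - \frac{\sqrt{n}}{34}$ ($v{\left(n \right)} = \left(-36\right) \frac{1}{89} + n \left(- \frac{1}{34 \sqrt{n}}\right) = - \frac{36}{89} - \frac{\sqrt{n}}{34}$)
$\left(Y{\left(R{\left(14,-5 \right)} \right)} + v{\left(h{\left(8 \right)} \right)}\right) + m{\left(178,154 \right)} = \left(- \frac{1}{4} - \left(\frac{36}{89} + \frac{\sqrt{13}}{34}\right)\right) + 34 = \left(- \frac{233}{356} - \frac{\sqrt{13}}{34}\right) + 34 = \frac{11871}{356} - \frac{\sqrt{13}}{34}$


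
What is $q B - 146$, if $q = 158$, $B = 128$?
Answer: $20078$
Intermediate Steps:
$q B - 146 = 158 \cdot 128 - 146 = 20224 - 146 = 20078$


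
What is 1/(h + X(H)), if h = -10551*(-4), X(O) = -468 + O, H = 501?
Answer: 1/42237 ≈ 2.3676e-5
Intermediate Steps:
h = 42204
1/(h + X(H)) = 1/(42204 + (-468 + 501)) = 1/(42204 + 33) = 1/42237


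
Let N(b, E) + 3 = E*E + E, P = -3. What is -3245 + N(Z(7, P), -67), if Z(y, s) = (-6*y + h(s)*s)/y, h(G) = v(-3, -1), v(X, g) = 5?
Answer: 1174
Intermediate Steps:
h(G) = 5
Z(y, s) = (-6*y + 5*s)/y
N(b, E) = -3 + E + E² (N(b, E) = -3 + (E*E + E) = -3 + (E² + E) = -3 + (E + E²) = -3 + E + E²)
-3245 + N(Z(7, P), -67) = -3245 + (-3 - 67 + (-67)²) = -3245 + (-3 - 67 + 4489) = -3245 + 4419 = 1174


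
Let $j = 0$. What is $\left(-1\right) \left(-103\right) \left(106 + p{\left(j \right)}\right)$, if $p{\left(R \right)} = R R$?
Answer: $10918$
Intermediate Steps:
$p{\left(R \right)} = R^{2}$
$\left(-1\right) \left(-103\right) \left(106 + p{\left(j \right)}\right) = \left(-1\right) \left(-103\right) \left(106 + 0^{2}\right) = 103 \left(106 + 0\right) = 103 \cdot 106 = 10918$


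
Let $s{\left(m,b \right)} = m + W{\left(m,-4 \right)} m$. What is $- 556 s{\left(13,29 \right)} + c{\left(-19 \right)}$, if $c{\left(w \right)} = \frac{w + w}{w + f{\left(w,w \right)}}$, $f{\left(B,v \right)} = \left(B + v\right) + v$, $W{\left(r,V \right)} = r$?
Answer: $- \frac{202383}{2} \approx -1.0119 \cdot 10^{5}$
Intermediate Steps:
$f{\left(B,v \right)} = B + 2 v$
$s{\left(m,b \right)} = m + m^{2}$ ($s{\left(m,b \right)} = m + m m = m + m^{2}$)
$c{\left(w \right)} = \frac{1}{2}$ ($c{\left(w \right)} = \frac{w + w}{w + \left(w + 2 w\right)} = \frac{2 w}{w + 3 w} = \frac{2 w}{4 w} = 2 w \frac{1}{4 w} = \frac{1}{2}$)
$- 556 s{\left(13,29 \right)} + c{\left(-19 \right)} = - 556 \cdot 13 \left(1 + 13\right) + \frac{1}{2} = - 556 \cdot 13 \cdot 14 + \frac{1}{2} = \left(-556\right) 182 + \frac{1}{2} = -101192 + \frac{1}{2} = - \frac{202383}{2}$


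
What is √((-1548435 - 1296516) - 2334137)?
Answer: 4*I*√323693 ≈ 2275.8*I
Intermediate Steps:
√((-1548435 - 1296516) - 2334137) = √(-2844951 - 2334137) = √(-5179088) = 4*I*√323693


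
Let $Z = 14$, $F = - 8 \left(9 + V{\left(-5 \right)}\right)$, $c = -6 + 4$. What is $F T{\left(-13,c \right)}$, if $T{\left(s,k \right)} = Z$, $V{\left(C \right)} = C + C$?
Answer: $112$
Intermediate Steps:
$V{\left(C \right)} = 2 C$
$c = -2$
$F = 8$ ($F = - 8 \left(9 + 2 \left(-5\right)\right) = - 8 \left(9 - 10\right) = \left(-8\right) \left(-1\right) = 8$)
$T{\left(s,k \right)} = 14$
$F T{\left(-13,c \right)} = 8 \cdot 14 = 112$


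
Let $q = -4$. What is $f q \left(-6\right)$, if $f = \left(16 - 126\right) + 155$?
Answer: $1080$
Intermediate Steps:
$f = 45$ ($f = -110 + 155 = 45$)
$f q \left(-6\right) = 45 \left(\left(-4\right) \left(-6\right)\right) = 45 \cdot 24 = 1080$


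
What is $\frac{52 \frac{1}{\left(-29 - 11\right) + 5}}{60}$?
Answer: $- \frac{13}{525} \approx -0.024762$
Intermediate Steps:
$\frac{52 \frac{1}{\left(-29 - 11\right) + 5}}{60} = \frac{52 \frac{1}{-40 + 5}}{60} = \frac{52 \frac{1}{-35}}{60} = \frac{52 \left(- \frac{1}{35}\right)}{60} = \frac{1}{60} \left(- \frac{52}{35}\right) = - \frac{13}{525}$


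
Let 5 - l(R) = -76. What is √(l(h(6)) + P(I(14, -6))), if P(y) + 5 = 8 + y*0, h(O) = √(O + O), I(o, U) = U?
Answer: 2*√21 ≈ 9.1651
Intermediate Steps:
h(O) = √2*√O (h(O) = √(2*O) = √2*√O)
l(R) = 81 (l(R) = 5 - 1*(-76) = 5 + 76 = 81)
P(y) = 3 (P(y) = -5 + (8 + y*0) = -5 + (8 + 0) = -5 + 8 = 3)
√(l(h(6)) + P(I(14, -6))) = √(81 + 3) = √84 = 2*√21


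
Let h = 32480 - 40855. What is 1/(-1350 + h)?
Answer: -1/9725 ≈ -0.00010283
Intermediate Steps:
h = -8375
1/(-1350 + h) = 1/(-1350 - 8375) = 1/(-9725) = -1/9725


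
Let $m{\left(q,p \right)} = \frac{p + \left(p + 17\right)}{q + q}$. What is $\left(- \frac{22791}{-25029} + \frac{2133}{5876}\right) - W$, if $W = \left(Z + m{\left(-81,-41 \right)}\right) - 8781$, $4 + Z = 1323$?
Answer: $\frac{121951961299}{16341156} \approx 7462.9$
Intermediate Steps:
$m{\left(q,p \right)} = \frac{17 + 2 p}{2 q}$ ($m{\left(q,p \right)} = \frac{p + \left(17 + p\right)}{2 q} = \left(17 + 2 p\right) \frac{1}{2 q} = \frac{17 + 2 p}{2 q}$)
$Z = 1319$ ($Z = -4 + 1323 = 1319$)
$W = - \frac{1208779}{162}$ ($W = \left(1319 + \frac{\frac{17}{2} - 41}{-81}\right) - 8781 = \left(1319 - - \frac{65}{162}\right) - 8781 = \left(1319 + \frac{65}{162}\right) - 8781 = \frac{213743}{162} - 8781 = - \frac{1208779}{162} \approx -7461.6$)
$\left(- \frac{22791}{-25029} + \frac{2133}{5876}\right) - W = \left(- \frac{22791}{-25029} + \frac{2133}{5876}\right) - - \frac{1208779}{162} = \left(\left(-22791\right) \left(- \frac{1}{25029}\right) + 2133 \cdot \frac{1}{5876}\right) + \frac{1208779}{162} = \left(\frac{7597}{8343} + \frac{2133}{5876}\right) + \frac{1208779}{162} = \frac{62435591}{49023468} + \frac{1208779}{162} = \frac{121951961299}{16341156}$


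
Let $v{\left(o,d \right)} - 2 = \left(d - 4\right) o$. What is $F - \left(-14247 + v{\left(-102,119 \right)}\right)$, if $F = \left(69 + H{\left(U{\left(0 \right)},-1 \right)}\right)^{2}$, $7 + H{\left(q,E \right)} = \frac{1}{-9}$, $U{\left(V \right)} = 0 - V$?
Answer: $\frac{2414224}{81} \approx 29805.0$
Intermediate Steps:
$v{\left(o,d \right)} = 2 + o \left(-4 + d\right)$ ($v{\left(o,d \right)} = 2 + \left(d - 4\right) o = 2 + \left(-4 + d\right) o = 2 + o \left(-4 + d\right)$)
$U{\left(V \right)} = - V$
$H{\left(q,E \right)} = - \frac{64}{9}$ ($H{\left(q,E \right)} = -7 + \frac{1}{-9} = -7 - \frac{1}{9} = - \frac{64}{9}$)
$F = \frac{310249}{81}$ ($F = \left(69 - \frac{64}{9}\right)^{2} = \left(\frac{557}{9}\right)^{2} = \frac{310249}{81} \approx 3830.2$)
$F - \left(-14247 + v{\left(-102,119 \right)}\right) = \frac{310249}{81} + \left(14247 - \left(2 - -408 + 119 \left(-102\right)\right)\right) = \frac{310249}{81} + \left(14247 - \left(2 + 408 - 12138\right)\right) = \frac{310249}{81} + \left(14247 - -11728\right) = \frac{310249}{81} + \left(14247 + 11728\right) = \frac{310249}{81} + 25975 = \frac{2414224}{81}$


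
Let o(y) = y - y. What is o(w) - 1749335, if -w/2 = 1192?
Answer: -1749335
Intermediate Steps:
w = -2384 (w = -2*1192 = -2384)
o(y) = 0
o(w) - 1749335 = 0 - 1749335 = -1749335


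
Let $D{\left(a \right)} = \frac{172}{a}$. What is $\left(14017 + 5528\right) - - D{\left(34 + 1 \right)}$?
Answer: $\frac{684247}{35} \approx 19550.0$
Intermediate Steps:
$\left(14017 + 5528\right) - - D{\left(34 + 1 \right)} = \left(14017 + 5528\right) - - \frac{172}{34 + 1} = 19545 - - \frac{172}{35} = 19545 + \frac{172}{35} = \frac{684247}{35}$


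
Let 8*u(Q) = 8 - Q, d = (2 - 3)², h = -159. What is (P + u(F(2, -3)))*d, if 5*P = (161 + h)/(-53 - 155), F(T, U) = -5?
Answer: 211/130 ≈ 1.6231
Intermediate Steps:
d = 1 (d = (-1)² = 1)
P = -1/520 (P = ((161 - 159)/(-53 - 155))/5 = (2/(-208))/5 = (2*(-1/208))/5 = (⅕)*(-1/104) = -1/520 ≈ -0.0019231)
u(Q) = 1 - Q/8 (u(Q) = (8 - Q)/8 = 1 - Q/8)
(P + u(F(2, -3)))*d = (-1/520 + (1 - ⅛*(-5)))*1 = (-1/520 + (1 + 5/8))*1 = (-1/520 + 13/8)*1 = (211/130)*1 = 211/130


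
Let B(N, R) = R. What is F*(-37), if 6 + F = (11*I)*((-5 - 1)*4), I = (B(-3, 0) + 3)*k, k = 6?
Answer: 176046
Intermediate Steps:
I = 18 (I = (0 + 3)*6 = 3*6 = 18)
F = -4758 (F = -6 + (11*18)*((-5 - 1)*4) = -6 + 198*(-6*4) = -6 + 198*(-24) = -6 - 4752 = -4758)
F*(-37) = -4758*(-37) = 176046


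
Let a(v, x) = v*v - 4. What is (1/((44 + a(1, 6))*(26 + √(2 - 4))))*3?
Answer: 13/4633 - I*√2/9266 ≈ 0.002806 - 0.00015262*I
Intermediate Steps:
a(v, x) = -4 + v² (a(v, x) = v² - 4 = -4 + v²)
(1/((44 + a(1, 6))*(26 + √(2 - 4))))*3 = (1/((44 + (-4 + 1²))*(26 + √(2 - 4))))*3 = (1/((44 + (-4 + 1))*(26 + √(-2))))*3 = (1/((44 - 3)*(26 + I*√2)))*3 = (1/(41*(26 + I*√2)))*3 = 3/(41*(26 + I*√2))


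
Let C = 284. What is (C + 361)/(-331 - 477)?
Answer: -645/808 ≈ -0.79827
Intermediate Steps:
(C + 361)/(-331 - 477) = (284 + 361)/(-331 - 477) = 645/(-808) = 645*(-1/808) = -645/808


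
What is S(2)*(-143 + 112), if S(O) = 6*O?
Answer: -372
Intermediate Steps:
S(2)*(-143 + 112) = (6*2)*(-143 + 112) = 12*(-31) = -372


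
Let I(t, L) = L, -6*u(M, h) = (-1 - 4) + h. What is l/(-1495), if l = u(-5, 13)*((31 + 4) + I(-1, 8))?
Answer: 172/4485 ≈ 0.038350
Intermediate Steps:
u(M, h) = ⅚ - h/6 (u(M, h) = -((-1 - 4) + h)/6 = -(-5 + h)/6 = ⅚ - h/6)
l = -172/3 (l = (⅚ - ⅙*13)*((31 + 4) + 8) = (⅚ - 13/6)*(35 + 8) = -4/3*43 = -172/3 ≈ -57.333)
l/(-1495) = -172/3/(-1495) = -172/3*(-1/1495) = 172/4485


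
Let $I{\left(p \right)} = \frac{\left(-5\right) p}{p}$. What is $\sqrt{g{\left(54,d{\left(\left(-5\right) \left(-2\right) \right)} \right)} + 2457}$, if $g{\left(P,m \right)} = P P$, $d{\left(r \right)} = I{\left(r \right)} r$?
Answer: $3 \sqrt{597} \approx 73.301$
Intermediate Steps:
$I{\left(p \right)} = -5$
$d{\left(r \right)} = - 5 r$
$g{\left(P,m \right)} = P^{2}$
$\sqrt{g{\left(54,d{\left(\left(-5\right) \left(-2\right) \right)} \right)} + 2457} = \sqrt{54^{2} + 2457} = \sqrt{2916 + 2457} = \sqrt{5373} = 3 \sqrt{597}$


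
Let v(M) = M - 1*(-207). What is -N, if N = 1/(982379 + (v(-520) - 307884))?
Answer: -1/674182 ≈ -1.4833e-6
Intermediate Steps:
v(M) = 207 + M (v(M) = M + 207 = 207 + M)
N = 1/674182 (N = 1/(982379 + ((207 - 520) - 307884)) = 1/(982379 + (-313 - 307884)) = 1/(982379 - 308197) = 1/674182 ≈ 1.4833e-6)
-N = -1*1/674182 = -1/674182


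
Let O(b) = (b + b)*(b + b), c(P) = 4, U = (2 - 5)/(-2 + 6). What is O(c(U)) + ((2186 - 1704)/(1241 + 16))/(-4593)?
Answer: 369497182/5773401 ≈ 64.000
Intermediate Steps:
U = -3/4 ≈ -0.75000
O(b) = 4*b**2 (O(b) = (2*b)*(2*b) = 4*b**2)
O(c(U)) + ((2186 - 1704)/(1241 + 16))/(-4593) = 4*4**2 + ((2186 - 1704)/(1241 + 16))/(-4593) = 4*16 + (482/1257)*(-1/4593) = 64 + (482*(1/1257))*(-1/4593) = 64 + (482/1257)*(-1/4593) = 64 - 482/5773401 = 369497182/5773401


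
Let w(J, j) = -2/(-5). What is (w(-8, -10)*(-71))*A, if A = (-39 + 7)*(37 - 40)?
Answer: -13632/5 ≈ -2726.4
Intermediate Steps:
w(J, j) = ⅖ (w(J, j) = -2*(-⅕) = ⅖)
A = 96 (A = -32*(-3) = 96)
(w(-8, -10)*(-71))*A = ((⅖)*(-71))*96 = -142/5*96 = -13632/5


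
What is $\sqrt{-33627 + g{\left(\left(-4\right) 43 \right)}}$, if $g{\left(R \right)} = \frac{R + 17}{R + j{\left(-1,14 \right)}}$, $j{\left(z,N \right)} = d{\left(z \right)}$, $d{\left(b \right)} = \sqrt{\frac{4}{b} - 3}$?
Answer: $\sqrt{\frac{5783689 - 33627 i \sqrt{7}}{-172 + i \sqrt{7}}} \approx 3.0 \cdot 10^{-5} + 183.37 i$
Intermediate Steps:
$d{\left(b \right)} = \sqrt{-3 + \frac{4}{b}}$
$j{\left(z,N \right)} = \sqrt{-3 + \frac{4}{z}}$
$g{\left(R \right)} = \frac{17 + R}{R + i \sqrt{7}}$ ($g{\left(R \right)} = \frac{R + 17}{R + \sqrt{-3 + \frac{4}{-1}}} = \frac{17 + R}{R + \sqrt{-3 + 4 \left(-1\right)}} = \frac{17 + R}{R + \sqrt{-3 - 4}} = \frac{17 + R}{R + \sqrt{-7}} = \frac{17 + R}{R + i \sqrt{7}}$)
$\sqrt{-33627 + g{\left(\left(-4\right) 43 \right)}} = \sqrt{-33627 + \frac{17 - 172}{\left(-4\right) 43 + i \sqrt{7}}} = \sqrt{-33627 + \frac{17 - 172}{-172 + i \sqrt{7}}} = \sqrt{-33627 + \frac{1}{-172 + i \sqrt{7}} \left(-155\right)} = \sqrt{-33627 - \frac{155}{-172 + i \sqrt{7}}}$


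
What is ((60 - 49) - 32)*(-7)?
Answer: 147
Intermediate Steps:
((60 - 49) - 32)*(-7) = (11 - 32)*(-7) = -21*(-7) = 147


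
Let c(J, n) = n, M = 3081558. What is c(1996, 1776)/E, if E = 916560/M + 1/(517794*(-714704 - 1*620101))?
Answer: 630430035225759358560/105580688120655607 ≈ 5971.1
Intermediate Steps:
E = 105580688120655607/354971866681170810 (E = 916560/3081558 + 1/(517794*(-714704 - 1*620101)) = 916560*(1/3081558) + 1/(517794*(-714704 - 620101)) = 152760/513593 + (1/517794)/(-1334805) = 152760/513593 + (1/517794)*(-1/1334805) = 152760/513593 - 1/691154020170 = 105580688120655607/354971866681170810 ≈ 0.29743)
c(1996, 1776)/E = 1776/(105580688120655607/354971866681170810) = 1776*(354971866681170810/105580688120655607) = 630430035225759358560/105580688120655607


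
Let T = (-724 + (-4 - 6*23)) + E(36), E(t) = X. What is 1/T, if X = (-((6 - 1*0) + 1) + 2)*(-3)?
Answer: -1/851 ≈ -0.0011751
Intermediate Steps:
X = 15 (X = (-((6 + 0) + 1) + 2)*(-3) = (-(6 + 1) + 2)*(-3) = (-1*7 + 2)*(-3) = (-7 + 2)*(-3) = -5*(-3) = 15)
E(t) = 15
T = -851 (T = (-724 + (-4 - 6*23)) + 15 = (-724 + (-4 - 138)) + 15 = (-724 - 142) + 15 = -866 + 15 = -851)
1/T = 1/(-851) = -1/851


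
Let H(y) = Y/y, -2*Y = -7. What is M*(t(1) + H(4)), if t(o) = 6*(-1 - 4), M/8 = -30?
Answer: 6990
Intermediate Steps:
Y = 7/2 (Y = -½*(-7) = 7/2 ≈ 3.5000)
M = -240 (M = 8*(-30) = -240)
t(o) = -30 (t(o) = 6*(-5) = -30)
H(y) = 7/(2*y)
M*(t(1) + H(4)) = -240*(-30 + (7/2)/4) = -240*(-30 + (7/2)*(¼)) = -240*(-30 + 7/8) = -240*(-233/8) = 6990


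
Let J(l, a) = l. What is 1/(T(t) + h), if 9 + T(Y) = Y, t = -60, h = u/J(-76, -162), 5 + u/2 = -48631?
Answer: 19/23007 ≈ 0.00082584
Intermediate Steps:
u = -97272 (u = -10 + 2*(-48631) = -10 - 97262 = -97272)
h = 24318/19 (h = -97272/(-76) = -97272*(-1/76) = 24318/19 ≈ 1279.9)
T(Y) = -9 + Y
1/(T(t) + h) = 1/((-9 - 60) + 24318/19) = 1/(-69 + 24318/19) = 1/(23007/19) = 19/23007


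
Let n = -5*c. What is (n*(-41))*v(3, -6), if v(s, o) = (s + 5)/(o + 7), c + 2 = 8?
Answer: 9840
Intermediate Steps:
c = 6 (c = -2 + 8 = 6)
v(s, o) = (5 + s)/(7 + o)
n = -30 (n = -5*6 = -30)
(n*(-41))*v(3, -6) = (-30*(-41))*((5 + 3)/(7 - 6)) = 1230*(8/1) = 1230*(1*8) = 1230*8 = 9840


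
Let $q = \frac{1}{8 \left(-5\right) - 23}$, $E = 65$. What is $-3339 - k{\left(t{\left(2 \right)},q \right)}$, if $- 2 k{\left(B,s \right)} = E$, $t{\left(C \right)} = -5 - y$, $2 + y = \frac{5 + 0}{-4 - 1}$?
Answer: $- \frac{6613}{2} \approx -3306.5$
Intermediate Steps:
$y = -3$ ($y = -2 + \frac{5 + 0}{-4 - 1} = -2 + \frac{5}{-5} = -2 + 5 \left(- \frac{1}{5}\right) = -2 - 1 = -3$)
$t{\left(C \right)} = -2$ ($t{\left(C \right)} = -5 - -3 = -5 + 3 = -2$)
$q = - \frac{1}{63}$ ($q = \frac{1}{-40 - 23} = \frac{1}{-63} = - \frac{1}{63} \approx -0.015873$)
$k{\left(B,s \right)} = - \frac{65}{2}$ ($k{\left(B,s \right)} = \left(- \frac{1}{2}\right) 65 = - \frac{65}{2}$)
$-3339 - k{\left(t{\left(2 \right)},q \right)} = -3339 - - \frac{65}{2} = -3339 + \frac{65}{2} = - \frac{6613}{2}$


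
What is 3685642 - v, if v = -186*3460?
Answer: 4329202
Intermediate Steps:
v = -643560
3685642 - v = 3685642 - 1*(-643560) = 3685642 + 643560 = 4329202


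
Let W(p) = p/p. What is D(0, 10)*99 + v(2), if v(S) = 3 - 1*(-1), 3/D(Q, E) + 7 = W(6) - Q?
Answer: -91/2 ≈ -45.500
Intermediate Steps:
W(p) = 1
D(Q, E) = 3/(-6 - Q) (D(Q, E) = 3/(-7 + (1 - Q)) = 3/(-6 - Q))
v(S) = 4 (v(S) = 3 + 1 = 4)
D(0, 10)*99 + v(2) = -3/(6 + 0)*99 + 4 = -3/6*99 + 4 = -3*1/6*99 + 4 = -1/2*99 + 4 = -99/2 + 4 = -91/2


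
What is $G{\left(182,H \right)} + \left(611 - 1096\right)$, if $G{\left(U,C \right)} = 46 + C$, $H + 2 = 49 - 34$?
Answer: $-426$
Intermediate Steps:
$H = 13$ ($H = -2 + \left(49 - 34\right) = -2 + 15 = 13$)
$G{\left(182,H \right)} + \left(611 - 1096\right) = \left(46 + 13\right) + \left(611 - 1096\right) = 59 + \left(611 - 1096\right) = 59 - 485 = -426$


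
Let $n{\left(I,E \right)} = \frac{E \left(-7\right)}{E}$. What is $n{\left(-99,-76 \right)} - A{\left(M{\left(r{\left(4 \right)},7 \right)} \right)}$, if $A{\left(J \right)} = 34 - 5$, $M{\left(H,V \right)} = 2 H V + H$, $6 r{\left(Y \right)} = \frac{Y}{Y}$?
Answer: $-36$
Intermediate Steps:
$r{\left(Y \right)} = \frac{1}{6}$ ($r{\left(Y \right)} = \frac{Y \frac{1}{Y}}{6} = \frac{1}{6} \cdot 1 = \frac{1}{6}$)
$n{\left(I,E \right)} = -7$ ($n{\left(I,E \right)} = \frac{\left(-7\right) E}{E} = -7$)
$M{\left(H,V \right)} = H + 2 H V$ ($M{\left(H,V \right)} = 2 H V + H = H + 2 H V$)
$A{\left(J \right)} = 29$
$n{\left(-99,-76 \right)} - A{\left(M{\left(r{\left(4 \right)},7 \right)} \right)} = -7 - 29 = -36$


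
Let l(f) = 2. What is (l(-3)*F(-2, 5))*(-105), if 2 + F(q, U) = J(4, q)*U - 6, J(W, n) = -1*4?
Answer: 5880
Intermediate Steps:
J(W, n) = -4
F(q, U) = -8 - 4*U (F(q, U) = -2 + (-4*U - 6) = -2 + (-6 - 4*U) = -8 - 4*U)
(l(-3)*F(-2, 5))*(-105) = (2*(-8 - 4*5))*(-105) = (2*(-8 - 20))*(-105) = (2*(-28))*(-105) = -56*(-105) = 5880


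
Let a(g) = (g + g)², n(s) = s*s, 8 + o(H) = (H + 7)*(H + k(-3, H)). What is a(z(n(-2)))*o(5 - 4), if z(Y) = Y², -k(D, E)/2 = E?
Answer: -16384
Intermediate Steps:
k(D, E) = -2*E
o(H) = -8 - H*(7 + H) (o(H) = -8 + (H + 7)*(H - 2*H) = -8 + (7 + H)*(-H) = -8 - H*(7 + H))
n(s) = s²
a(g) = 4*g² (a(g) = (2*g)² = 4*g²)
a(z(n(-2)))*o(5 - 4) = (4*(((-2)²)²)²)*(-8 - (5 - 4)² - 7*(5 - 4)) = (4*(4²)²)*(-8 - 1*1² - 7*1) = (4*16²)*(-8 - 1*1 - 7) = (4*256)*(-8 - 1 - 7) = 1024*(-16) = -16384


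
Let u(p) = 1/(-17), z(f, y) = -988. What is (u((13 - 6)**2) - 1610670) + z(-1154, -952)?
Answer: -27398187/17 ≈ -1.6117e+6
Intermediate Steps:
u(p) = -1/17
(u((13 - 6)**2) - 1610670) + z(-1154, -952) = (-1/17 - 1610670) - 988 = -27381391/17 - 988 = -27398187/17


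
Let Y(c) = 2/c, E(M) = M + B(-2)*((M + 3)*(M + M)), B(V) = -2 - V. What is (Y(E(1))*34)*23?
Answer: 1564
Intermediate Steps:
E(M) = M (E(M) = M + (-2 - 1*(-2))*((M + 3)*(M + M)) = M + (-2 + 2)*((3 + M)*(2*M)) = M + 0*(2*M*(3 + M)) = M + 0 = M)
(Y(E(1))*34)*23 = ((2/1)*34)*23 = ((2*1)*34)*23 = (2*34)*23 = 68*23 = 1564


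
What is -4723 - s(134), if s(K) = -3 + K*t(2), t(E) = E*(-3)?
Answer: -3916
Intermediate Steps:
t(E) = -3*E
s(K) = -3 - 6*K (s(K) = -3 + K*(-3*2) = -3 + K*(-6) = -3 - 6*K)
-4723 - s(134) = -4723 - (-3 - 6*134) = -4723 - (-3 - 804) = -4723 - 1*(-807) = -4723 + 807 = -3916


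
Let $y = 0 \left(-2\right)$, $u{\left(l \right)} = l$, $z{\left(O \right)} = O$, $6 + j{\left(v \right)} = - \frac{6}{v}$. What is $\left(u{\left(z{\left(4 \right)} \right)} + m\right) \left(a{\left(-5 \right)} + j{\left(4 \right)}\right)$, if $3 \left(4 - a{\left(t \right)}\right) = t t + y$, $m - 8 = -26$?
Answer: $\frac{497}{3} \approx 165.67$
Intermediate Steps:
$j{\left(v \right)} = -6 - \frac{6}{v}$
$m = -18$ ($m = 8 - 26 = -18$)
$y = 0$
$a{\left(t \right)} = 4 - \frac{t^{2}}{3}$ ($a{\left(t \right)} = 4 - \frac{t t + 0}{3} = 4 - \frac{t^{2} + 0}{3} = 4 - \frac{t^{2}}{3}$)
$\left(u{\left(z{\left(4 \right)} \right)} + m\right) \left(a{\left(-5 \right)} + j{\left(4 \right)}\right) = \left(4 - 18\right) \left(\left(4 - \frac{\left(-5\right)^{2}}{3}\right) - \left(6 + \frac{6}{4}\right)\right) = - 14 \left(\left(4 - \frac{25}{3}\right) - \frac{15}{2}\right) = - 14 \left(- \frac{13}{3} - \frac{15}{2}\right) = \left(-14\right) \left(- \frac{71}{6}\right) = \frac{497}{3}$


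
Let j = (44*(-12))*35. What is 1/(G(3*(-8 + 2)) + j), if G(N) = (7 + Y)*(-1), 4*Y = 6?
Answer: -2/36977 ≈ -5.4088e-5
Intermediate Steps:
Y = 3/2 (Y = (¼)*6 = 3/2 ≈ 1.5000)
G(N) = -17/2 (G(N) = (7 + 3/2)*(-1) = (17/2)*(-1) = -17/2)
j = -18480 (j = -528*35 = -18480)
1/(G(3*(-8 + 2)) + j) = 1/(-17/2 - 18480) = 1/(-36977/2) = -2/36977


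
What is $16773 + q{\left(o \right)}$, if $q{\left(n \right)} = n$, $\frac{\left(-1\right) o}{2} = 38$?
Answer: $16697$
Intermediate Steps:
$o = -76$ ($o = \left(-2\right) 38 = -76$)
$16773 + q{\left(o \right)} = 16773 - 76 = 16697$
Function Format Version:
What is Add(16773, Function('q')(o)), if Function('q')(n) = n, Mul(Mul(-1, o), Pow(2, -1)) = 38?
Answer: 16697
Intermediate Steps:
o = -76 (o = Mul(-2, 38) = -76)
Add(16773, Function('q')(o)) = Add(16773, -76) = 16697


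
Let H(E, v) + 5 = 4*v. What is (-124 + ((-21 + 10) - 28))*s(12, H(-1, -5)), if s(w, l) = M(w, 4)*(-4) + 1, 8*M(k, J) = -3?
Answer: -815/2 ≈ -407.50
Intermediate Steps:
M(k, J) = -3/8 (M(k, J) = (⅛)*(-3) = -3/8)
H(E, v) = -5 + 4*v
s(w, l) = 5/2 (s(w, l) = -3/8*(-4) + 1 = 3/2 + 1 = 5/2)
(-124 + ((-21 + 10) - 28))*s(12, H(-1, -5)) = (-124 + ((-21 + 10) - 28))*(5/2) = (-124 + (-11 - 28))*(5/2) = (-124 - 39)*(5/2) = -163*5/2 = -815/2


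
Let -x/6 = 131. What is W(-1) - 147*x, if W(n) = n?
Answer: 115541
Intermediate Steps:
x = -786 (x = -6*131 = -786)
W(-1) - 147*x = -1 - 147*(-786) = -1 + 115542 = 115541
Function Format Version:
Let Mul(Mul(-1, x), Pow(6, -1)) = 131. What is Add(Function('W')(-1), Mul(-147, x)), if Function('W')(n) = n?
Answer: 115541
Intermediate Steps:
x = -786 (x = Mul(-6, 131) = -786)
Add(Function('W')(-1), Mul(-147, x)) = Add(-1, Mul(-147, -786)) = Add(-1, 115542) = 115541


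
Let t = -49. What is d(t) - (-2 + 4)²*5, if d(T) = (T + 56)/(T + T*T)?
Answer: -6719/336 ≈ -19.997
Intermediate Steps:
d(T) = (56 + T)/(T + T²)
d(t) - (-2 + 4)²*5 = (56 - 49)/((-49)*(1 - 49)) - (-2 + 4)²*5 = -1/49*7/(-48) - 2²*5 = -1/49*(-1/48)*7 - 4*5 = 1/336 - 1*20 = 1/336 - 20 = -6719/336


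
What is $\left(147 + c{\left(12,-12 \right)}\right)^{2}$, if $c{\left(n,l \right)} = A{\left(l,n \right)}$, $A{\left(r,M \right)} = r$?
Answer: $18225$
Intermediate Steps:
$c{\left(n,l \right)} = l$
$\left(147 + c{\left(12,-12 \right)}\right)^{2} = \left(147 - 12\right)^{2} = 135^{2} = 18225$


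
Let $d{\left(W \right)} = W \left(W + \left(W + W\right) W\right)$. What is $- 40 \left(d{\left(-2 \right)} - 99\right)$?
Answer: $4440$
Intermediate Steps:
$d{\left(W \right)} = W \left(W + 2 W^{2}\right)$ ($d{\left(W \right)} = W \left(W + 2 W W\right) = W \left(W + 2 W^{2}\right)$)
$- 40 \left(d{\left(-2 \right)} - 99\right) = - 40 \left(\left(-2\right)^{2} \left(1 + 2 \left(-2\right)\right) - 99\right) = - 40 \left(4 \left(1 - 4\right) - 99\right) = - 40 \left(4 \left(-3\right) - 99\right) = - 40 \left(-12 - 99\right) = \left(-40\right) \left(-111\right) = 4440$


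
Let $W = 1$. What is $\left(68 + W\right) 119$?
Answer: $8211$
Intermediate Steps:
$\left(68 + W\right) 119 = \left(68 + 1\right) 119 = 69 \cdot 119 = 8211$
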